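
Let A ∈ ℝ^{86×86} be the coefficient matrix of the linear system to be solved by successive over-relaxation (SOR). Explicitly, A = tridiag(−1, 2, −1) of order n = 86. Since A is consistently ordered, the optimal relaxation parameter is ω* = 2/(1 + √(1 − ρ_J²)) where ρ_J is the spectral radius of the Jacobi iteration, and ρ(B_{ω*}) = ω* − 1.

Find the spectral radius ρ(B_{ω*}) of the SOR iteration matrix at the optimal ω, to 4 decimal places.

n=86: λ(B_J) = 1 − λ(A)/2 = cos(kπ/87); k=1 gives ρ_J = 0.9993.
√(1−ρ_J²) simplifies to sin(π/87) = 0.03610.
So ω* = 2/1.03610 = 1.9303 (Young).
ρ(B_{ω*}) = ω*−1 = 0.9303

ρ_SOR = 0.9303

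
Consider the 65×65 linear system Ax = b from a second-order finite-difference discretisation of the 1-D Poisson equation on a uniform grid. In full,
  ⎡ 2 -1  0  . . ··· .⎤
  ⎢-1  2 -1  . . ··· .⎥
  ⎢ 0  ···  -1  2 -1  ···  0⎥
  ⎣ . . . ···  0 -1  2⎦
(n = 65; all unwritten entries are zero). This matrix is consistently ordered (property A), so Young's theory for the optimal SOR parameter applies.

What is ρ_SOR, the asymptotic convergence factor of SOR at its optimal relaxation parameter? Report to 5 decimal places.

ρ_SOR = 0.90916

ρ_J = max_k |cos(kπ/66)| = cos(π/66) = 0.99887
√(1−ρ_J²) simplifies to sin(π/66) = 0.047582.
ω* = 2/(1+0.047582) = 1.90916
ρ(B_{ω*}) = ω*−1 = 0.90916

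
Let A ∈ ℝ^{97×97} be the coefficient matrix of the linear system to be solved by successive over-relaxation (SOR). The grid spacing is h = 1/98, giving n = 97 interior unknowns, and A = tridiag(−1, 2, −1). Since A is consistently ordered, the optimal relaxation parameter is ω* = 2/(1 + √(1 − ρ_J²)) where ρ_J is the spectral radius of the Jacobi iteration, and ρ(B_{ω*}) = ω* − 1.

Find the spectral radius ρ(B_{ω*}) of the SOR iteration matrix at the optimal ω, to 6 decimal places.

ρ_SOR = 0.937888

B_J for the 97×97 system has eigenvalues cos(kπ/98); ρ_J = cos(π/98) = 0.999486.
1 − cos²(π/98) = sin²(π/98) ⇒ √(1−ρ_J²) = sin(π/98) = 0.0320516.
So ω* = 2/1.0320516 = 1.937888 (Young).
and ρ(B_{ω*}) = 1.937888 − 1 = 0.937888.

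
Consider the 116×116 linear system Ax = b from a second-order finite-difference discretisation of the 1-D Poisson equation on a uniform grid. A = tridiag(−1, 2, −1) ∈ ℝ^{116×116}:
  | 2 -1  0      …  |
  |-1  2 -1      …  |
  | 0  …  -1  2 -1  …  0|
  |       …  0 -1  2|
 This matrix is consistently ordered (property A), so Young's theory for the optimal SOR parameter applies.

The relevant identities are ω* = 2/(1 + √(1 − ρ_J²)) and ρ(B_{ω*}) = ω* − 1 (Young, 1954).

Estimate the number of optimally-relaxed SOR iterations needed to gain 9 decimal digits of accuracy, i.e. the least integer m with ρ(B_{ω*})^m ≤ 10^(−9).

m = 386

B_J for the 116×116 system has eigenvalues cos(kπ/117); ρ_J = cos(π/117) = 0.9996395.
√(1−ρ_J²) = |sin(π/117)| = 0.0268480
So ω* = 2/1.0268480 = 1.9477079 (Young).
At ω = 1.9477079 every |λ(B_ω)| = ω−1, so ρ_SOR = 0.9477079.
9·ln10 = 20.7233; −ln(0.9477079) = 0.0537089; m = ⌈20.7233/0.0537089⌉ = ⌈385.845⌉ = 386.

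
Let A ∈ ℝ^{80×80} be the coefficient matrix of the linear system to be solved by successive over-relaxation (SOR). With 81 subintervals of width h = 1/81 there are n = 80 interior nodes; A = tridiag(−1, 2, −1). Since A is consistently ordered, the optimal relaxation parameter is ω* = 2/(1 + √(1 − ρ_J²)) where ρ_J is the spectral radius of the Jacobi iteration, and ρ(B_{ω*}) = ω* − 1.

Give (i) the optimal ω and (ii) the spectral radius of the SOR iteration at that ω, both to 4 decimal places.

[ρ_J] n=80: ρ(B_J) = cos(π/(n+1)) = cos(π/81) = 0.9992.
√(1−ρ_J²) = |sin(π/81)| = 0.03878
[ω*] 2 ÷ (1 + 0.03878) = 2 ÷ 1.03878 = 1.9253.
ρ_SOR = ω* − 1 ≈ 0.9253.

ω* = 1.9253, ρ_SOR = 0.9253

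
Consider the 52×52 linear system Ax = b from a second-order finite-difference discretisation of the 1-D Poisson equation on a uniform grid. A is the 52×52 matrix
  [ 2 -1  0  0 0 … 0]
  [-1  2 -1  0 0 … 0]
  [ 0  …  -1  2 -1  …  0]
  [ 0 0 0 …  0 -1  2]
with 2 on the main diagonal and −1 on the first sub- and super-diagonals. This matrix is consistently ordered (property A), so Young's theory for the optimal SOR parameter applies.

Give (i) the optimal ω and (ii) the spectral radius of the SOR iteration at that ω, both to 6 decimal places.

n=52: λ(B_J) = 1 − λ(A)/2 = cos(kπ/53); k=1 gives ρ_J = 0.998244.
√(1−ρ_J²) = |sin(π/53)| = 0.0592406
ω* = 2/(1 + 0.0592406) = 2/1.0592406 = 1.888145.
ρ(B_{ω*}) = ω*−1 = 0.888145

ω* = 1.888145, ρ_SOR = 0.888145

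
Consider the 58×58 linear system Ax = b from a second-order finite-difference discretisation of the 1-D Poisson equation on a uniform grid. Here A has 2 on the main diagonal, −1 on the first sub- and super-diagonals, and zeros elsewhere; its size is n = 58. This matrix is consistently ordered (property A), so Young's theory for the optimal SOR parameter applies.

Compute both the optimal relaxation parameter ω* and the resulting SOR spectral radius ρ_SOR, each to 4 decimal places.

ω* = 1.8989, ρ_SOR = 0.8989

n=58: λ(B_J) = 1 − λ(A)/2 = cos(kπ/59); k=1 gives ρ_J = 0.9986.
√(1 − cos²(π/59)) = sin(π/59) ≈ 0.05322.
Then 2/(1+√(1−ρ_J²)) = 2/(1+0.05322); ω* = 2/1.05322 = 1.8989.
[ρ_SOR] ω* − 1 = 0.8989.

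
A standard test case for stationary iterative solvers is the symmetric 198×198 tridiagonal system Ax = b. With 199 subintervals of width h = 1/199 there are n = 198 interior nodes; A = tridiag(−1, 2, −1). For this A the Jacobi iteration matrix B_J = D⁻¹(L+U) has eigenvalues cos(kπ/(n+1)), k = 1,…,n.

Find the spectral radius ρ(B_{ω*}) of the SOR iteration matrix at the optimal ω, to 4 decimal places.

½·tridiag(1,0,1) at n=198: λ_k = cos(kπ/199); max |λ| at k=1 ⇒ ρ_J = cos(π/199) ≈ 0.9999.
√(1 − cos²(π/199)) = sin(π/199) ≈ 0.01579.
ω* = 2 / (1 + 0.01579) = 2 / 1.01579 ≈ 1.9689.
ρ(B_{ω*}) = ω*−1 = 0.9689

ρ_SOR = 0.9689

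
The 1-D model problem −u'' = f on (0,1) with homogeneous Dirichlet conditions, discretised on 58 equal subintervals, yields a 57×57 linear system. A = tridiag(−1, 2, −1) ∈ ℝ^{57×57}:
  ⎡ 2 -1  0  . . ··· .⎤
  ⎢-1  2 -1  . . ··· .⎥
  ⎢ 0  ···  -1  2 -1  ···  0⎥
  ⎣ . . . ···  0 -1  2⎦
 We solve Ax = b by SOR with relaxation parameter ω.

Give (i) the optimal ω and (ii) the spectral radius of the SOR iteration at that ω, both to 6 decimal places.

With n=57, ρ(Jacobi) = cos(π/58) = 0.998533.
√(1−ρ_J²) = |sin(π/58)| = 0.0541389
So ω* = 2/1.0541389 = 1.897283 (Young).
ρ(B_{ω*}) = ω*−1 = 0.897283

ω* = 1.897283, ρ_SOR = 0.897283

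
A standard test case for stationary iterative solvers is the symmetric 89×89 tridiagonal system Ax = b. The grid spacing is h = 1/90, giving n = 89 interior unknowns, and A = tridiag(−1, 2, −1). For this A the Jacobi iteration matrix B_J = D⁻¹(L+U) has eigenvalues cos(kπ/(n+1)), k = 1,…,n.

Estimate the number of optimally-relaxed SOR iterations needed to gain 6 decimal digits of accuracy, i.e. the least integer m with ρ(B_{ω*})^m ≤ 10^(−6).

m = 198

With n=89, ρ(Jacobi) = cos(π/90) = 0.9993908.
root = sin(π/90) = 0.0348995  (since 1−cos² = sin²).
ω* = 2/(1 + 0.0348995) = 2/1.0348995 = 1.9325548.
At ω = 1.9325548 every |λ(B_ω)| = ω−1, so ρ_SOR = 0.9325548.
For 6 digits: m = 6·ln10 / (−ln 0.9325548) = 13.8155/0.0698274 = 197.852; round up → m = 198.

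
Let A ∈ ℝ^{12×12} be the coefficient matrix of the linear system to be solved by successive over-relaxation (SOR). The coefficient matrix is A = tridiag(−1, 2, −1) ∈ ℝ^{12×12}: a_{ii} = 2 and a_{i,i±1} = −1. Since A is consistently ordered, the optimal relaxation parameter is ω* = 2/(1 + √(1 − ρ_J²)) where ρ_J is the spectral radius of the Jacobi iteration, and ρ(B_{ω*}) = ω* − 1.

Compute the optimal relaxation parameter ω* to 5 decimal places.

ω* = 1.61379

B_J for the 12×12 system has eigenvalues cos(kπ/13); ρ_J = cos(π/13) = 0.97094.
1 − cos²(π/13) = sin²(π/13) ⇒ √(1−ρ_J²) = sin(π/13) = 0.239316.
So ω* = 2/1.239316 = 1.61379 (Young).
and ρ(B_{ω*}) = 1.61379 − 1 = 0.61379.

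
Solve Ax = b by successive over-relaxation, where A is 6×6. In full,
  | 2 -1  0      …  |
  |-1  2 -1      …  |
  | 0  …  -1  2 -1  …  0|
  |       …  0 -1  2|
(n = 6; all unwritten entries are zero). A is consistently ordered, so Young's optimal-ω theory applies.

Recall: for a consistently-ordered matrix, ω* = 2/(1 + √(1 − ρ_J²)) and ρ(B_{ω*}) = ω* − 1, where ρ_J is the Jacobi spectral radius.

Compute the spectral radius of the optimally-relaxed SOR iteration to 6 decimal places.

ρ_J = max_k |cos(kπ/7)| = cos(π/7) = 0.900969
√(1−ρ_J²) = |sin(π/7)| = 0.4338837
Then 2/(1+√(1−ρ_J²)) = 2/(1+0.4338837); ω* = 2/1.4338837 = 1.394813.
At ω = 1.394813 every |λ(B_ω)| = ω−1, so ρ_SOR = 0.394813.

ρ_SOR = 0.394813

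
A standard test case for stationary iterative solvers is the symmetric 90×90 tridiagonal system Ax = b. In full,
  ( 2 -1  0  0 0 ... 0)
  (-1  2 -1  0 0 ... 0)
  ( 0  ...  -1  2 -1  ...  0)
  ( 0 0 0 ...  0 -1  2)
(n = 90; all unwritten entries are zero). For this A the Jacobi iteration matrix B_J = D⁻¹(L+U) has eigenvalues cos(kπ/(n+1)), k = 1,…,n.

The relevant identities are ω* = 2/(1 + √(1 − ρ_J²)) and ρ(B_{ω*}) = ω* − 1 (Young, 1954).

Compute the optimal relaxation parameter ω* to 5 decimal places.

ω* = 1.93327

B_J for the 90×90 system has eigenvalues cos(kπ/91); ρ_J = cos(π/91) = 0.99940.
root = sin(π/91) = 0.034516  (since 1−cos² = sin²).
Then 2/(1+√(1−ρ_J²)) = 2/(1+0.034516); ω* = 2/1.034516 = 1.93327.
and ρ(B_{ω*}) = 1.93327 − 1 = 0.93327.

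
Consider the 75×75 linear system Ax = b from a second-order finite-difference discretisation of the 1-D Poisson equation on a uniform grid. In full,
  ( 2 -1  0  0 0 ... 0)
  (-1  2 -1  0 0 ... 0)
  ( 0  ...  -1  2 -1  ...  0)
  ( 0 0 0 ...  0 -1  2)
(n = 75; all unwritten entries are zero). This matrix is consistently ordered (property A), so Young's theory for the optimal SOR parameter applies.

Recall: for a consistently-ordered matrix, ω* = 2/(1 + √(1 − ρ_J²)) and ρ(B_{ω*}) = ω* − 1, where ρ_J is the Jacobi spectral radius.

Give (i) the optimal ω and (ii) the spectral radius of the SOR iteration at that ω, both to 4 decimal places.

ρ_J = max_k |cos(kπ/76)| = cos(π/76) = 0.9991
√(1−ρ_J²) = |sin(π/76)| = 0.04132
[ω*] 2 ÷ (1 + 0.04132) = 2 ÷ 1.04132 = 1.9206.
ρ_SOR = ω* − 1 ≈ 0.9206.

ω* = 1.9206, ρ_SOR = 0.9206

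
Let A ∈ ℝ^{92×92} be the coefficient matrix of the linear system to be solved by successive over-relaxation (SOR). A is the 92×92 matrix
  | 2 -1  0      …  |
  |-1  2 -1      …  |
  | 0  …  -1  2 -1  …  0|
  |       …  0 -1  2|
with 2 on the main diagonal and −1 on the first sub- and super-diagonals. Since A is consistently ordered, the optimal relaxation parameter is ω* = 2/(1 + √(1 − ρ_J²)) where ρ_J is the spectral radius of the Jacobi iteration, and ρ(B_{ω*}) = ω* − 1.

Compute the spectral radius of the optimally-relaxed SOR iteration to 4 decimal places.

ρ_J = max_k |cos(kπ/93)| = cos(π/93) = 0.9994
root = sin(π/93) = 0.03377  (since 1−cos² = sin²).
So ω* = 2/1.03377 = 1.9347 (Young).
ρ_SOR = ω* − 1 = 1.9347 − 1 = 0.9347.

ρ_SOR = 0.9347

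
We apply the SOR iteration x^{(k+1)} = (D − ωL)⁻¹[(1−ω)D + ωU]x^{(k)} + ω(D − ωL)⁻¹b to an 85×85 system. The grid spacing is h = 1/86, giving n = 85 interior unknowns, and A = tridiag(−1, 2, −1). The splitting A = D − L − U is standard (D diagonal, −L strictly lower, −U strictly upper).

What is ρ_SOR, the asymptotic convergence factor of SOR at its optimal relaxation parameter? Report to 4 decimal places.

ρ_SOR = 0.9295

spectrum of D⁻¹(L+U) = {cos(kπ/86) : 1≤k≤85}; ρ_J = cos(π/86) = 0.9993.
√(1 − cos²(π/86)) = sin(π/86) ≈ 0.03652.
So ω* = 2/1.03652 = 1.9295 (Young).
At ω = 1.9295 every |λ(B_ω)| = ω−1, so ρ_SOR = 0.9295.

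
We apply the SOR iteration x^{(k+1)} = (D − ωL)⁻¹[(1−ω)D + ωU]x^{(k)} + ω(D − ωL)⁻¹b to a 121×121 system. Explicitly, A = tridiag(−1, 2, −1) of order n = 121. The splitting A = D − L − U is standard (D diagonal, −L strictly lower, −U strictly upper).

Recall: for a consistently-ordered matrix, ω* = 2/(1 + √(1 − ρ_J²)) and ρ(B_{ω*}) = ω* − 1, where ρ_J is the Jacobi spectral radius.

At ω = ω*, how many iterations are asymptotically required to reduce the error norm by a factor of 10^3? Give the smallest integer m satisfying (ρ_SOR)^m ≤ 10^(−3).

m = 135

½·tridiag(1,0,1) at n=121: λ_k = cos(kπ/122); max |λ| at k=1 ⇒ ρ_J = cos(π/122) ≈ 0.9996685.
√(1−ρ_J²) simplifies to sin(π/122) = 0.0257479.
[ω*] 2 ÷ (1 + 0.0257479) = 2 ÷ 1.0257479 = 1.9497968.
Hence ρ(B_{ω*}) = 1.9497968 − 1 = 0.9497968.
(0.9497968)^m ≤ 10^{−3}  ⇒  m·ln(0.9497968) ≤ −3·ln10  ⇒  m ≥ 134.113  ⇒  m = 135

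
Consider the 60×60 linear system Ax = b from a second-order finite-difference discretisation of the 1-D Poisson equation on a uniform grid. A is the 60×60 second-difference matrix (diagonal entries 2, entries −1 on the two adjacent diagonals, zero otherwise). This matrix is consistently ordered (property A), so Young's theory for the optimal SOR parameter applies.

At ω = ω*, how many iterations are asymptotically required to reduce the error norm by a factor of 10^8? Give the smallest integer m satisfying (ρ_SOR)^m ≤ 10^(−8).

[ρ_J] n=60: ρ(B_J) = cos(π/(n+1)) = cos(π/61) = 0.9986741.
√(1−ρ_J²) simplifies to sin(π/61) = 0.0514788.
Then 2/(1+√(1−ρ_J²)) = 2/(1+0.0514788); ω* = 2/1.0514788 = 1.9020830.
ρ(B_{ω*}) = ω*−1 = 0.9020830
m ≥ 8·ln10 / (−ln 0.9020830) = 178.757; smallest integer m = 179.

m = 179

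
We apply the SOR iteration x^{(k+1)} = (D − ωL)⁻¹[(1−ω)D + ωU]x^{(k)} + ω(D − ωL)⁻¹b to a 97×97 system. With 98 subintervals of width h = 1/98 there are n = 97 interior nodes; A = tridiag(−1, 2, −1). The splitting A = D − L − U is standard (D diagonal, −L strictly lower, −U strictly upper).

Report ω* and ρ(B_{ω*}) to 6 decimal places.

n=97: λ(B_J) = 1 − λ(A)/2 = cos(kπ/98); k=1 gives ρ_J = 0.999486.
1 − cos²(π/98) = sin²(π/98) ⇒ √(1−ρ_J²) = sin(π/98) = 0.0320516.
[ω*] 2 ÷ (1 + 0.0320516) = 2 ÷ 1.0320516 = 1.937888.
Hence ρ(B_{ω*}) = 1.937888 − 1 = 0.937888.

ω* = 1.937888, ρ_SOR = 0.937888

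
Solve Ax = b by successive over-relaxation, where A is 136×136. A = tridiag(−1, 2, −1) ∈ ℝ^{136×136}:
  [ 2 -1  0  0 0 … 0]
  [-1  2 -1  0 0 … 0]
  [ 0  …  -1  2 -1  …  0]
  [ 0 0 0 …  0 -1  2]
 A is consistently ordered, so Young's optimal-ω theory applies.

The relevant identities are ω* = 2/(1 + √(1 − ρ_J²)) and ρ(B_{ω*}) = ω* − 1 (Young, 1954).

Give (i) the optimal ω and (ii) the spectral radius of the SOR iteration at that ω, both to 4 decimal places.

ω* = 1.9552, ρ_SOR = 0.9552

[ρ_J] n=136: ρ(B_J) = cos(π/(n+1)) = cos(π/137) = 0.9997.
root = sin(π/137) = 0.02293  (since 1−cos² = sin²).
Then 2/(1+√(1−ρ_J²)) = 2/(1+0.02293); ω* = 2/1.02293 = 1.9552.
Hence ρ(B_{ω*}) = 1.9552 − 1 = 0.9552.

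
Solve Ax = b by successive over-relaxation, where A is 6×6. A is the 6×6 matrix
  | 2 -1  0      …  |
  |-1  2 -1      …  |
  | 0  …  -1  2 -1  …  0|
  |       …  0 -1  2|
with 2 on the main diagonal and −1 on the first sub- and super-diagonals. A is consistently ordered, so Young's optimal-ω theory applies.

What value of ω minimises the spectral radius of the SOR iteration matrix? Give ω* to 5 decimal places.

ω* = 1.39481

½·tridiag(1,0,1) at n=6: λ_k = cos(kπ/7); max |λ| at k=1 ⇒ ρ_J = cos(π/7) ≈ 0.90097.
root = sin(π/7) = 0.433884  (since 1−cos² = sin²).
Then 2/(1+√(1−ρ_J²)) = 2/(1+0.433884); ω* = 2/1.433884 = 1.39481.
At ω = 1.39481 every |λ(B_ω)| = ω−1, so ρ_SOR = 0.39481.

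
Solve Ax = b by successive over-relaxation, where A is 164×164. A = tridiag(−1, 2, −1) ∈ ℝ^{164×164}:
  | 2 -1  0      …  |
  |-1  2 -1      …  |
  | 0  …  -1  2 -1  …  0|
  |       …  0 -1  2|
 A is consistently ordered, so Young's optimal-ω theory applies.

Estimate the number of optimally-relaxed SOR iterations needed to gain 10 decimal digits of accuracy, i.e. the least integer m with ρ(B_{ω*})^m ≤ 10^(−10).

spectrum of D⁻¹(L+U) = {cos(kπ/165) : 1≤k≤164}; ρ_J = cos(π/165) = 0.9998187.
√(1−ρ_J²) = |sin(π/165)| = 0.0190388
ω* = 2/(1 + 0.0190388) = 2/1.0190388 = 1.9626338.
Hence ρ(B_{ω*}) = 1.9626338 − 1 = 0.9626338.
ρ_SOR^m ≤ 10^(−10) ⇔ m ≥ 10·ln10/(−ln 0.9626338) = 23.0259/0.0380822 = 604.637; m = ⌈604.637⌉ = 605.

m = 605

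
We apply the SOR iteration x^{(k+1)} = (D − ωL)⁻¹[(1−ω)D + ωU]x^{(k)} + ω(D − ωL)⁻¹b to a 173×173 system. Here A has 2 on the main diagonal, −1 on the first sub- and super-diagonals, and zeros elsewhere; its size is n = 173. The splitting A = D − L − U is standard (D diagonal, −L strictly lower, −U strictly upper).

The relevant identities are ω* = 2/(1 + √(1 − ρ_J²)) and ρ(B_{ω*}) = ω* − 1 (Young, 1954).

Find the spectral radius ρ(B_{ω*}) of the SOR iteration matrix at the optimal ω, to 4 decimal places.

ρ_SOR = 0.9645

ρ_J = max_k |cos(kπ/174)| = cos(π/174) = 0.9998
1 − cos²(π/174) = sin²(π/174) ⇒ √(1−ρ_J²) = sin(π/174) = 0.01805.
ω* = 2 / (1 + 0.01805) = 2 / 1.01805 ≈ 1.9645.
[ρ_SOR] ω* − 1 = 0.9645.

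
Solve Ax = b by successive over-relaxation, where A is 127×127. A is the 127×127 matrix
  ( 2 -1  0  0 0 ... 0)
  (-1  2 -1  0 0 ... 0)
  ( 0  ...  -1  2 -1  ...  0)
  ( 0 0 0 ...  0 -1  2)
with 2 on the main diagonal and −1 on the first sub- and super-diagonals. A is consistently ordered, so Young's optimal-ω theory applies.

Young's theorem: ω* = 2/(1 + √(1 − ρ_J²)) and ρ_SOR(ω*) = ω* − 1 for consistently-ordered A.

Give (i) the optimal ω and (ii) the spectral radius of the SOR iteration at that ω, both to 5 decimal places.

ω* = 1.95209, ρ_SOR = 0.95209

n=127: λ(B_J) = 1 − λ(A)/2 = cos(kπ/128); k=1 gives ρ_J = 0.99970.
√(1−ρ_J²) simplifies to sin(π/128) = 0.024541.
[ω*] 2 ÷ (1 + 0.024541) = 2 ÷ 1.024541 = 1.95209.
ρ_SOR = ω* − 1 ≈ 0.95209.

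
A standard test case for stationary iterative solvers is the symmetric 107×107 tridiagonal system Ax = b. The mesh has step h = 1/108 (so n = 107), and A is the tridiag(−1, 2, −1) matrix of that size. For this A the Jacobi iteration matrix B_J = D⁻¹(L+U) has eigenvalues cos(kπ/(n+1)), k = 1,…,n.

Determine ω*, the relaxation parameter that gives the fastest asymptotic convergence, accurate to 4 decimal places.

ω* = 1.9435

With n=107, ρ(Jacobi) = cos(π/108) = 0.9996.
root = sin(π/108) = 0.02908  (since 1−cos² = sin²).
ω* = 2/(1+0.02908) = 1.9435
[ρ_SOR] ω* − 1 = 0.9435.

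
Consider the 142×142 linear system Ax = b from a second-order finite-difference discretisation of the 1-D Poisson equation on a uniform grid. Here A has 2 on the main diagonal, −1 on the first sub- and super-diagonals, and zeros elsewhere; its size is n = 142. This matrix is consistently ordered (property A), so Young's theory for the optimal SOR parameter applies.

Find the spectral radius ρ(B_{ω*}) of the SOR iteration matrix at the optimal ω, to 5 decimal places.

B_J for the 142×142 system has eigenvalues cos(kπ/143); ρ_J = cos(π/143) = 0.99976.
1 − cos²(π/143) = sin²(π/143) ⇒ √(1−ρ_J²) = sin(π/143) = 0.021967.
So ω* = 2/1.021967 = 1.95701 (Young).
At ω = 1.95701 every |λ(B_ω)| = ω−1, so ρ_SOR = 0.95701.

ρ_SOR = 0.95701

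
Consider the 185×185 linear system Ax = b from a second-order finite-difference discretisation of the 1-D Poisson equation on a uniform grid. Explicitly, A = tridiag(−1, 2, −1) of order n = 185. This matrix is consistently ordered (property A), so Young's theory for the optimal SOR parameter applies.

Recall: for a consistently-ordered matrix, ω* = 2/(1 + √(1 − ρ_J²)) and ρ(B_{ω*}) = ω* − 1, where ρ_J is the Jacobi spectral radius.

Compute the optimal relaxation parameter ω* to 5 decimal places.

ω* = 1.96678

ρ_J = max_k |cos(kπ/186)| = cos(π/186) = 0.99986
√(1−ρ_J²) simplifies to sin(π/186) = 0.016889.
So ω* = 2/1.016889 = 1.96678 (Young).
At ω = 1.96678 every |λ(B_ω)| = ω−1, so ρ_SOR = 0.96678.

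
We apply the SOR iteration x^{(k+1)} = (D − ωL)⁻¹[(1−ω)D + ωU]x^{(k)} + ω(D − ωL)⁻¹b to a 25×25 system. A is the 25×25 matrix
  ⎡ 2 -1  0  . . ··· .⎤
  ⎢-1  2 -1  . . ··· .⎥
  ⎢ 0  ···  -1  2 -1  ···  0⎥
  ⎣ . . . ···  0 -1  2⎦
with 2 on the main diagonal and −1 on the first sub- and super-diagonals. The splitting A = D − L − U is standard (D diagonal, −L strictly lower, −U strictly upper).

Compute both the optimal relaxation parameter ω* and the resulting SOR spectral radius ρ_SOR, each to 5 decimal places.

[ρ_J] n=25: ρ(B_J) = cos(π/(n+1)) = cos(π/26) = 0.99271.
√(1−ρ_J²) = |sin(π/26)| = 0.120537
Young: ω* = 2/(1+√(1−ρ_J²)) = 2/(1+0.120537) = 2/1.120537 = 1.78486.
ρ_SOR = ω* − 1 ≈ 0.78486.

ω* = 1.78486, ρ_SOR = 0.78486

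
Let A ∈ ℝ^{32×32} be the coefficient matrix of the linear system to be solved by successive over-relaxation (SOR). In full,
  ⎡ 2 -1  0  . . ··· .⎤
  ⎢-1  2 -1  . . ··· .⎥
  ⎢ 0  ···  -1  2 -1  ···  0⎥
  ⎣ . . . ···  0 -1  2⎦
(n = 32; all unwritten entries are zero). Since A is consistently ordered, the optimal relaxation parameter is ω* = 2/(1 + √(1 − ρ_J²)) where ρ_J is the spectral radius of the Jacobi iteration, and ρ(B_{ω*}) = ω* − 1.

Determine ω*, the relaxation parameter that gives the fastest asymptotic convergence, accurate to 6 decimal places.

ρ_J = max_k |cos(kπ/33)| = cos(π/33) = 0.995472
√(1 − cos²(π/33)) = sin(π/33) ≈ 0.0950560.
[ω*] 2 ÷ (1 + 0.0950560) = 2 ÷ 1.0950560 = 1.826391.
ρ_SOR = ω* − 1 = 1.826391 − 1 = 0.826391.

ω* = 1.826391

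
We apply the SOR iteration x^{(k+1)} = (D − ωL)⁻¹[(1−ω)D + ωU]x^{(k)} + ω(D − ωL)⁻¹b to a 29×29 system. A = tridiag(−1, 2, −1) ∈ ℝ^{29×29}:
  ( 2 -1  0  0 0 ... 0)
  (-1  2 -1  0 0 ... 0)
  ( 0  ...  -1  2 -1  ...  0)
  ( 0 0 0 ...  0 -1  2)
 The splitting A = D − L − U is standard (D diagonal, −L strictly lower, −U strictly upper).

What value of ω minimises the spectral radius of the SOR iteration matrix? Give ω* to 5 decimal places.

[ρ_J] n=29: ρ(B_J) = cos(π/(n+1)) = cos(π/30) = 0.99452.
√(1−ρ_J²) = |sin(π/30)| = 0.104528
ω* = 2 / (1 + 0.104528) = 2 / 1.104528 ≈ 1.81073.
and ρ(B_{ω*}) = 1.81073 − 1 = 0.81073.

ω* = 1.81073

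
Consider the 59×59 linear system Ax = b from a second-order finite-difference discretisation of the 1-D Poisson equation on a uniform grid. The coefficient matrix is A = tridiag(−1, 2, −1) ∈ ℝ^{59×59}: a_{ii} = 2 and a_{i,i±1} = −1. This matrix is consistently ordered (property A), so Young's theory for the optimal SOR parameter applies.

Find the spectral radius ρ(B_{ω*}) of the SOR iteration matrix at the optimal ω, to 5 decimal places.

ρ_J = max_k |cos(kπ/60)| = cos(π/60) = 0.99863
√(1 − cos²(π/60)) = sin(π/60) ≈ 0.052336.
Young: ω* = 2/(1+√(1−ρ_J²)) = 2/(1+0.052336) = 2/1.052336 = 1.90053.
Hence ρ(B_{ω*}) = 1.90053 − 1 = 0.90053.

ρ_SOR = 0.90053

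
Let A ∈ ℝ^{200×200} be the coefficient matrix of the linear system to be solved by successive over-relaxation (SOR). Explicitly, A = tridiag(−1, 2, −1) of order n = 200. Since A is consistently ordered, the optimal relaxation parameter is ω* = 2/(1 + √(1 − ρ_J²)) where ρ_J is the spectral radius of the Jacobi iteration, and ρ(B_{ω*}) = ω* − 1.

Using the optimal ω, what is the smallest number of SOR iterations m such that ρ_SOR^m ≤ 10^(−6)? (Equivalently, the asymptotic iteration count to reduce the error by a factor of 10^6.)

m = 442

[ρ_J] n=200: ρ(B_J) = cos(π/(n+1)) = cos(π/201) = 0.9998779.
√(1−ρ_J²) simplifies to sin(π/201) = 0.0156292.
Then 2/(1+√(1−ρ_J²)) = 2/(1+0.0156292); ω* = 2/1.0156292 = 1.9692226.
and ρ(B_{ω*}) = 1.9692226 − 1 = 0.9692226.
Need (0.9692226)^m ≤ 10^(−6): m ≥ 6·ln10/|ln 0.9692226| = 13.8155/0.031261 = 441.940 ⇒ m = 442.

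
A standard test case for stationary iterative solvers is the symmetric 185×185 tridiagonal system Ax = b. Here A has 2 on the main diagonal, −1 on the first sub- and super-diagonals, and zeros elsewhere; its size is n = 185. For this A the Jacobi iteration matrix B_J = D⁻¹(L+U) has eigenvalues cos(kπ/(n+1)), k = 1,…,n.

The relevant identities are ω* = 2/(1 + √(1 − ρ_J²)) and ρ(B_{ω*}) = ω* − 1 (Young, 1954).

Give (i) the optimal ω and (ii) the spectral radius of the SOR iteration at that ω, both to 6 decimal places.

n=185: λ(B_J) = 1 − λ(A)/2 = cos(kπ/186); k=1 gives ρ_J = 0.999857.
√(1−ρ_J²) = |sin(π/186)| = 0.0168895
[ω*] 2 ÷ (1 + 0.0168895) = 2 ÷ 1.0168895 = 1.966782.
[ρ_SOR] ω* − 1 = 0.966782.

ω* = 1.966782, ρ_SOR = 0.966782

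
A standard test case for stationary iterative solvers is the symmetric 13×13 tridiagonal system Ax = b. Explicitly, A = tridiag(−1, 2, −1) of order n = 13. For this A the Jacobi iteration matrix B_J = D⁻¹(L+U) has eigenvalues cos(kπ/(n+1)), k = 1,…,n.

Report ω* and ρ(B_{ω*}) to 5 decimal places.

spectrum of D⁻¹(L+U) = {cos(kπ/14) : 1≤k≤13}; ρ_J = cos(π/14) = 0.97493.
root = sin(π/14) = 0.222521  (since 1−cos² = sin²).
[ω*] 2 ÷ (1 + 0.222521) = 2 ÷ 1.222521 = 1.63596.
ρ(B_{ω*}) = ω*−1 = 0.63596

ω* = 1.63596, ρ_SOR = 0.63596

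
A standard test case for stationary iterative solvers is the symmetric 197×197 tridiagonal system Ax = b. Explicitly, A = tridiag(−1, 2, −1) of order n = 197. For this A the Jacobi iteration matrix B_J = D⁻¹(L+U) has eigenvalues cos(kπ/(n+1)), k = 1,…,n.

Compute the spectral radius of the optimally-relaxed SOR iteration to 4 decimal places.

ρ_SOR = 0.9688

ρ_J = max_k |cos(kπ/198)| = cos(π/198) = 0.9999
√(1−ρ_J²) = |sin(π/198)| = 0.01587
[ω*] 2 ÷ (1 + 0.01587) = 2 ÷ 1.01587 = 1.9688.
and ρ(B_{ω*}) = 1.9688 − 1 = 0.9688.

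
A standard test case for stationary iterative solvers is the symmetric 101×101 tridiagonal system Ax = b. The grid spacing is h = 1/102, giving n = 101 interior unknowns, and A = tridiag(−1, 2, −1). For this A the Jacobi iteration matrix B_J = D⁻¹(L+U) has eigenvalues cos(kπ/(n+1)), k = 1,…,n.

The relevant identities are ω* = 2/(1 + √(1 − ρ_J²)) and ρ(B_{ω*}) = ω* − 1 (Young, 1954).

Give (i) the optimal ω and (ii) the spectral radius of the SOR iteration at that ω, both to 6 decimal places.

ω* = 1.940250, ρ_SOR = 0.940250

½·tridiag(1,0,1) at n=101: λ_k = cos(kπ/102); max |λ| at k=1 ⇒ ρ_J = cos(π/102) ≈ 0.999526.
√(1−ρ_J²) = |sin(π/102)| = 0.0307951
Then 2/(1+√(1−ρ_J²)) = 2/(1+0.0307951); ω* = 2/1.0307951 = 1.940250.
ρ_SOR = ω* − 1 ≈ 0.940250.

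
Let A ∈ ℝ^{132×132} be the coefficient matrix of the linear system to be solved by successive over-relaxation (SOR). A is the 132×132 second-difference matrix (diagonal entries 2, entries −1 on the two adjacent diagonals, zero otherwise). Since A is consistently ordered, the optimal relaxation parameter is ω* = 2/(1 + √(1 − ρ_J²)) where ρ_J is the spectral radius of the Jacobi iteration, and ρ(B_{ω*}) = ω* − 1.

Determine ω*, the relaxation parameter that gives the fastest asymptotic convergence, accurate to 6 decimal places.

B_J for the 132×132 system has eigenvalues cos(kπ/133); ρ_J = cos(π/133) = 0.999721.
√(1 − cos²(π/133)) = sin(π/133) ≈ 0.0236188.
ω* = 2/(1 + 0.0236188) = 2/1.0236188 = 1.953852.
[ρ_SOR] ω* − 1 = 0.953852.

ω* = 1.953852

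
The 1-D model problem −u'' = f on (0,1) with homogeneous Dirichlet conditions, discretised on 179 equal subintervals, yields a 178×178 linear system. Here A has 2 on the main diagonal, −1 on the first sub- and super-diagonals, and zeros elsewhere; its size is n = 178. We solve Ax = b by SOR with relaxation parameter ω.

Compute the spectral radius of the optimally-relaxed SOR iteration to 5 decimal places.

ρ_SOR = 0.96551

B_J for the 178×178 system has eigenvalues cos(kπ/179); ρ_J = cos(π/179) = 0.99985.
√(1−ρ_J²) = |sin(π/179)| = 0.017550
[ω*] 2 ÷ (1 + 0.017550) = 2 ÷ 1.017550 = 1.96551.
ρ_SOR = ω* − 1 = 1.96551 − 1 = 0.96551.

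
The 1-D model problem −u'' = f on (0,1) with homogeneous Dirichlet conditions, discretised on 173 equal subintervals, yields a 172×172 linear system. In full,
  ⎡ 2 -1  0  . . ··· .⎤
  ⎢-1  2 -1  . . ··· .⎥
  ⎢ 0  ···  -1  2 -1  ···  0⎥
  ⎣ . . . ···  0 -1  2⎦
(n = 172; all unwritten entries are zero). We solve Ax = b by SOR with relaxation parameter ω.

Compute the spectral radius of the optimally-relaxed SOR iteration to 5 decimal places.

ρ_SOR = 0.96433

n=172: λ(B_J) = 1 − λ(A)/2 = cos(kπ/173); k=1 gives ρ_J = 0.99984.
root = sin(π/173) = 0.018158  (since 1−cos² = sin²).
[ω*] 2 ÷ (1 + 0.018158) = 2 ÷ 1.018158 = 1.96433.
ρ(B_{ω*}) = ω*−1 = 0.96433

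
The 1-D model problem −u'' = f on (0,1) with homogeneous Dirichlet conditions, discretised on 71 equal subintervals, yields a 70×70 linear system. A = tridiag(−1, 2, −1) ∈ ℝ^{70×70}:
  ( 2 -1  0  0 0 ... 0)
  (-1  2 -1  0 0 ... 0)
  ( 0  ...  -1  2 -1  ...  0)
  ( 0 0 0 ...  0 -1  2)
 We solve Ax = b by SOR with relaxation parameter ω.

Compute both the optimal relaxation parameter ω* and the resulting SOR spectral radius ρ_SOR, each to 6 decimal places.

ω* = 1.915281, ρ_SOR = 0.915281

ρ_J = max_k |cos(kπ/71)| = cos(π/71) = 0.999021
√(1−ρ_J²) simplifies to sin(π/71) = 0.0442333.
ω* = 2/(1 + 0.0442333) = 2/1.0442333 = 1.915281.
ρ(B_{ω*}) = ω*−1 = 0.915281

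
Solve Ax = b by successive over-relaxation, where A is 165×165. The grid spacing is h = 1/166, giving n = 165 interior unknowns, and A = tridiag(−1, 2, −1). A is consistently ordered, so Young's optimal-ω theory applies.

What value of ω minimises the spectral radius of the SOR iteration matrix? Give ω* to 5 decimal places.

spectrum of D⁻¹(L+U) = {cos(kπ/166) : 1≤k≤165}; ρ_J = cos(π/166) = 0.99982.
1 − cos²(π/166) = sin²(π/166) ⇒ √(1−ρ_J²) = sin(π/166) = 0.018924.
ω* = 2/(1+0.018924) = 1.96285
ρ(B_{ω*}) = ω*−1 = 0.96285

ω* = 1.96285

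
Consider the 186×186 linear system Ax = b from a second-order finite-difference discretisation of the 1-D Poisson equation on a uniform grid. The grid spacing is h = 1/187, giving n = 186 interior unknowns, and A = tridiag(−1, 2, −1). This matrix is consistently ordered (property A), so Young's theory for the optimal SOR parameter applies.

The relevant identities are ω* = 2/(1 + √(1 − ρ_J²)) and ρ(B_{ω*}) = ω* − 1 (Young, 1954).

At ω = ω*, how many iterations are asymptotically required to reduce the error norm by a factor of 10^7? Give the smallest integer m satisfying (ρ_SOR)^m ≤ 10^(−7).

m = 480

ρ_J = max_k |cos(kπ/187)| = cos(π/187) = 0.9998589
√(1 − cos²(π/187)) = sin(π/187) ≈ 0.0167992.
ω* = 2/(1+0.0167992) = 1.9669567
ρ_SOR = ω* − 1 ≈ 0.9669567.
Need (0.9669567)^m ≤ 10^(−7): m ≥ 7·ln10/|ln 0.9669567| = 16.1181/0.0336016 = 479.683 ⇒ m = 480.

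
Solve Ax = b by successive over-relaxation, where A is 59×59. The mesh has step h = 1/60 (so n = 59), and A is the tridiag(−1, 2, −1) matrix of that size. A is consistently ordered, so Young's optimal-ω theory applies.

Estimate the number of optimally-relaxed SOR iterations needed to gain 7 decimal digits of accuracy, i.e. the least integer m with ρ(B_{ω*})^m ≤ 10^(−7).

B_J for the 59×59 system has eigenvalues cos(kπ/60); ρ_J = cos(π/60) = 0.9986295.
root = sin(π/60) = 0.0523360  (since 1−cos² = sin²).
ω* = 2/(1 + 0.0523360) = 2/1.0523360 = 1.9005337.
At ω = 1.9005337 every |λ(B_ω)| = ω−1, so ρ_SOR = 0.9005337.
(0.9005337)^m ≤ 10^{−7}  ⇒  m·ln(0.9005337) ≤ −7·ln10  ⇒  m ≥ 153.846  ⇒  m = 154

m = 154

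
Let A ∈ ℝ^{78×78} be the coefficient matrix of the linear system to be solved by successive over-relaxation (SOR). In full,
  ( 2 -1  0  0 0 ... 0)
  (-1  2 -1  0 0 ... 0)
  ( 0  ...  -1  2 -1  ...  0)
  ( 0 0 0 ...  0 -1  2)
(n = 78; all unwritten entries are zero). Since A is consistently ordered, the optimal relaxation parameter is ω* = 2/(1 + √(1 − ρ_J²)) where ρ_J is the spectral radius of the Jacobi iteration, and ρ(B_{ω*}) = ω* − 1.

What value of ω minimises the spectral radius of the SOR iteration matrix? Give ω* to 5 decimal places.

[ρ_J] n=78: ρ(B_J) = cos(π/(n+1)) = cos(π/79) = 0.99921.
root = sin(π/79) = 0.039757  (since 1−cos² = sin²).
ω* = 2/(1 + 0.039757) = 2/1.039757 = 1.92353.
Hence ρ(B_{ω*}) = 1.92353 − 1 = 0.92353.

ω* = 1.92353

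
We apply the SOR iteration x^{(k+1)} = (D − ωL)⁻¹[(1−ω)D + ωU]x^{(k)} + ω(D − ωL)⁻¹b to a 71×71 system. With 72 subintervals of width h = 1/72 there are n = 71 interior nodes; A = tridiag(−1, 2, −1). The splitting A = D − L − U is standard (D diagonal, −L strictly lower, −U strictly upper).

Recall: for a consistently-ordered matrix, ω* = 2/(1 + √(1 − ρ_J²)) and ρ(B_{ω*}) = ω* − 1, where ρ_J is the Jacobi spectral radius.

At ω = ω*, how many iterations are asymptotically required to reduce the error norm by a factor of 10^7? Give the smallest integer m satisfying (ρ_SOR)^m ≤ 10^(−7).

spectrum of D⁻¹(L+U) = {cos(kπ/72) : 1≤k≤71}; ρ_J = cos(π/72) = 0.9990482.
√(1 − cos²(π/72)) = sin(π/72) ≈ 0.0436194.
Then 2/(1+√(1−ρ_J²)) = 2/(1+0.0436194); ω* = 2/1.0436194 = 1.9164075.
ρ_SOR = ω* − 1 = 1.9164075 − 1 = 0.9164075.
Need (0.9164075)^m ≤ 10^(−7): m ≥ 7·ln10/|ln 0.9164075| = 16.1181/0.0872941 = 184.641 ⇒ m = 185.

m = 185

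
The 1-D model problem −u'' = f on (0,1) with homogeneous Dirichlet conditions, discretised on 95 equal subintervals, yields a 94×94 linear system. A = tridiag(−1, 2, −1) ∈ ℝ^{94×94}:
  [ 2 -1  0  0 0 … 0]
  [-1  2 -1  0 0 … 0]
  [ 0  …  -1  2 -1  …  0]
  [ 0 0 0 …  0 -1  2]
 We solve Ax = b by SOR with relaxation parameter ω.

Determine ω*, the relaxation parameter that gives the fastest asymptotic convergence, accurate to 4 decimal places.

ω* = 1.9360

ρ_J = max_k |cos(kπ/95)| = cos(π/95) = 0.9995
√(1−ρ_J²) = |sin(π/95)| = 0.03306
ω* = 2/(1 + 0.03306) = 2/1.03306 = 1.9360.
At ω = 1.9360 every |λ(B_ω)| = ω−1, so ρ_SOR = 0.9360.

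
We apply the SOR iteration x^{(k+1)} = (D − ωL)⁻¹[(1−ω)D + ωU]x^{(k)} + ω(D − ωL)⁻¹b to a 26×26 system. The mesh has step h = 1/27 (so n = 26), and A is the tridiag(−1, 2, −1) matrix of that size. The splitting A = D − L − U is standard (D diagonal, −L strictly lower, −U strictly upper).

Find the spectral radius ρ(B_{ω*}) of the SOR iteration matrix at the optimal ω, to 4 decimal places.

spectrum of D⁻¹(L+U) = {cos(kπ/27) : 1≤k≤26}; ρ_J = cos(π/27) = 0.9932.
√(1 − cos²(π/27)) = sin(π/27) ≈ 0.11609.
ω* = 2/(1 + 0.11609) = 2/1.11609 = 1.7920.
At ω = 1.7920 every |λ(B_ω)| = ω−1, so ρ_SOR = 0.7920.

ρ_SOR = 0.7920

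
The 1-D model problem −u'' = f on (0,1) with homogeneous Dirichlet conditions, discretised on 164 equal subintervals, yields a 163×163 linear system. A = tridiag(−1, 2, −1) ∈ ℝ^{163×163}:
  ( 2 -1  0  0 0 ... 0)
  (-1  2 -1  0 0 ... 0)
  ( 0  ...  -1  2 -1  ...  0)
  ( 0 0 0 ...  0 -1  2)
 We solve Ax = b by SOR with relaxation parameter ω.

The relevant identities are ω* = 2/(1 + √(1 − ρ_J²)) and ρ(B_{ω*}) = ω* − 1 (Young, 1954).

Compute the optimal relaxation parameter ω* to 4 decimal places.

ρ_J = max_k |cos(kπ/164)| = cos(π/164) = 0.9998
√(1−ρ_J²) = |sin(π/164)| = 0.01915
So ω* = 2/1.01915 = 1.9624 (Young).
[ρ_SOR] ω* − 1 = 0.9624.

ω* = 1.9624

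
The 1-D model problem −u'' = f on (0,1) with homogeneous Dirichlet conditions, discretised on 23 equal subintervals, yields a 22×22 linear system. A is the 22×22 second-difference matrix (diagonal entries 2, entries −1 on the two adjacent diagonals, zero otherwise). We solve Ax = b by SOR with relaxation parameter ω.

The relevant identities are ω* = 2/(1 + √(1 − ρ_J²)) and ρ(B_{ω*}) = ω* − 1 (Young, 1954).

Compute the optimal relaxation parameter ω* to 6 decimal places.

With n=22, ρ(Jacobi) = cos(π/23) = 0.990686.
root = sin(π/23) = 0.1361666  (since 1−cos² = sin²).
ω* = 2/(1+0.1361666) = 1.760305
[ρ_SOR] ω* − 1 = 0.760305.

ω* = 1.760305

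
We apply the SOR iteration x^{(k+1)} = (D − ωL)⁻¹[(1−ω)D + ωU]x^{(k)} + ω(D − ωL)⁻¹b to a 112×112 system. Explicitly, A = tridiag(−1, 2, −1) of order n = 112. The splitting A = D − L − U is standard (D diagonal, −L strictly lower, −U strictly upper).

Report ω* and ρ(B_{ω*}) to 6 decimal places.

ω* = 1.945907, ρ_SOR = 0.945907

½·tridiag(1,0,1) at n=112: λ_k = cos(kπ/113); max |λ| at k=1 ⇒ ρ_J = cos(π/113) ≈ 0.999614.
root = sin(π/113) = 0.0277981  (since 1−cos² = sin²).
Then 2/(1+√(1−ρ_J²)) = 2/(1+0.0277981); ω* = 2/1.0277981 = 1.945907.
[ρ_SOR] ω* − 1 = 0.945907.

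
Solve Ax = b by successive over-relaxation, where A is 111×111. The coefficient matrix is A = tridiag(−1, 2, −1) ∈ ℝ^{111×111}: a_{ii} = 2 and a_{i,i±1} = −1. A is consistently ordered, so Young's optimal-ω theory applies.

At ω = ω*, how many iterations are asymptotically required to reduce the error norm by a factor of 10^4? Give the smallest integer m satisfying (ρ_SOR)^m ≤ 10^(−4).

B_J for the 111×111 system has eigenvalues cos(kπ/112); ρ_J = cos(π/112) = 0.9996066.
√(1−ρ_J²) = |sin(π/112)| = 0.0280463
[ω*] 2 ÷ (1 + 0.0280463) = 2 ÷ 1.0280463 = 1.9454377.
and ρ(B_{ω*}) = 1.9454377 − 1 = 0.9454377.
m ≥ 4·ln10 / (−ln 0.9454377) = 164.156; smallest integer m = 165.

m = 165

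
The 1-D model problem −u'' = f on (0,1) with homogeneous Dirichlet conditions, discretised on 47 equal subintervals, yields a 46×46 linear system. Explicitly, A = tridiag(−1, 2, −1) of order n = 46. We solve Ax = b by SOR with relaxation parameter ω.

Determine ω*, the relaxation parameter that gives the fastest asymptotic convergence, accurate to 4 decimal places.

ω* = 1.8748

[ρ_J] n=46: ρ(B_J) = cos(π/(n+1)) = cos(π/47) = 0.9978.
1 − cos²(π/47) = sin²(π/47) ⇒ √(1−ρ_J²) = sin(π/47) = 0.06679.
ω* = 2 / (1 + 0.06679) = 2 / 1.06679 ≈ 1.8748.
ρ_SOR = ω* − 1 = 1.8748 − 1 = 0.8748.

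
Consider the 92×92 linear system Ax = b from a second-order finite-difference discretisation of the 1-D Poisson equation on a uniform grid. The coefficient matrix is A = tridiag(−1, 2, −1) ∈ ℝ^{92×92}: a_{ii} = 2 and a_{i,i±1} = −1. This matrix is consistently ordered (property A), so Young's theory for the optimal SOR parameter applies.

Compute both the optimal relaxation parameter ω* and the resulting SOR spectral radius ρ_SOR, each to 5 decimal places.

[ρ_J] n=92: ρ(B_J) = cos(π/(n+1)) = cos(π/93) = 0.99943.
√(1−ρ_J²) simplifies to sin(π/93) = 0.033774.
So ω* = 2/1.033774 = 1.93466 (Young).
[ρ_SOR] ω* − 1 = 0.93466.

ω* = 1.93466, ρ_SOR = 0.93466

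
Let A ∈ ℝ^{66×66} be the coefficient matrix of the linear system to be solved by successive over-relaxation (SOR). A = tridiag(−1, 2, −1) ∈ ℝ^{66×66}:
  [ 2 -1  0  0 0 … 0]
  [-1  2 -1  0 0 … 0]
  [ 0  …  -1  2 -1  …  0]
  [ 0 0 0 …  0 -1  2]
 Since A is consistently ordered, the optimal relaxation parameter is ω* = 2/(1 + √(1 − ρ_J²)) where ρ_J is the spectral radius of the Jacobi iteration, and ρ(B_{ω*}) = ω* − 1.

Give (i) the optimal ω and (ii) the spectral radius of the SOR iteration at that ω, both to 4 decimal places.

ω* = 1.9105, ρ_SOR = 0.9105

n=66: λ(B_J) = 1 − λ(A)/2 = cos(kπ/67); k=1 gives ρ_J = 0.9989.
root = sin(π/67) = 0.04687  (since 1−cos² = sin²).
[ω*] 2 ÷ (1 + 0.04687) = 2 ÷ 1.04687 = 1.9105.
Hence ρ(B_{ω*}) = 1.9105 − 1 = 0.9105.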